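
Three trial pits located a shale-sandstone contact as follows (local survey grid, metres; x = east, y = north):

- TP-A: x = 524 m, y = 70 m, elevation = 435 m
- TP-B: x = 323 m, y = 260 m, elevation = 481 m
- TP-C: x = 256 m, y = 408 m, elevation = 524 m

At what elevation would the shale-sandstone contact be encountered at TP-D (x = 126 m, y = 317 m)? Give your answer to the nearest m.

Two edge vectors: TP-A→TP-B = (-201, 190, 46), TP-A→TP-C = (-268, 338, 89).
Normal n = (TP-A→TP-B) × (TP-A→TP-C) = (1362, 5561, -17018).
So ∂z/∂x = −n_x/n_z = 0.08003 and ∂z/∂y = −n_y/n_z = 0.32677.
Intercept c from TP-A: 435 − 41.94 − 22.87 = 370.19.
At (126, 317): z = 10.1 + 103.6 + 370.19 = 483.9 m.

484 m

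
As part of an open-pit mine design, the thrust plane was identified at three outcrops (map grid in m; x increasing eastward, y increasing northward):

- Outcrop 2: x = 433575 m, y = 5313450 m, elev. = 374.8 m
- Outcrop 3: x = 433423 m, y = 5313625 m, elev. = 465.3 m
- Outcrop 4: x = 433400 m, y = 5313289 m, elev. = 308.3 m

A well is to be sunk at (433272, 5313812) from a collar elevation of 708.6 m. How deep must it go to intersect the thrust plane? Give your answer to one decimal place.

Two edge vectors: Outcrop 2→Outcrop 3 = (-152, 175, 90.5), Outcrop 2→Outcrop 4 = (-175, -161, -66.5).
Normal n = (Outcrop 2→Outcrop 3) × (Outcrop 2→Outcrop 4) = (2933, -25945.5, 55097).
So ∂z/∂x = −n_x/n_z = −0.053233388 and ∂z/∂y = −n_y/n_z = 0.470905857.
Intercept c from Outcrop 2: 374.8 + 23080.67 − 2502134.73 = −2478679.26.
At (433272, 5313812): z_contact = −23064.54 + 2502305.19 − 2478679.26 = 561.40 m.
Depth below ground = 708.6 − 561.40 = 147.2 m.

147.2 m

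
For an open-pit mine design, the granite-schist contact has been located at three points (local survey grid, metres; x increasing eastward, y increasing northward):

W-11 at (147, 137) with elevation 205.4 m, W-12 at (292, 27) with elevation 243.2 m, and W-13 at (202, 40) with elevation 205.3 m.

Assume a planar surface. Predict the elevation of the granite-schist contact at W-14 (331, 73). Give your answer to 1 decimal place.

Let the plane be z = a·x + b·y + c.
W-12−W-11: 145a − 110b = 37.8;  W-13−W-11: 55a − 97b = −0.1.
Solving gives a = 0.45884, b = 0.26120.
Then c = 205.4 − a·147 − b·137 = 102.17.
At (331, 73): z = 151.9 + 19.1 + 102.17 = 273.1 m.

273.1 m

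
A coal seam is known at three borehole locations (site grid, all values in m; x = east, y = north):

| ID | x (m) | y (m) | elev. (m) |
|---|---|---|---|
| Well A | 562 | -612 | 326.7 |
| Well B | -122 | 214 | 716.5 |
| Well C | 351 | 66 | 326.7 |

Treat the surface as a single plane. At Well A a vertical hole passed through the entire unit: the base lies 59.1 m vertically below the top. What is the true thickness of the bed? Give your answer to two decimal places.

42.72 m

Let the plane be z = a·x + b·y + c.
Well B−Well A: −684a + 826b = 389.8;  Well C−Well A: −211a + 678b = 0.
Solving gives a = −0.91301, b = −0.28414.
|∇z| = √(a²+b²) = 0.95620, so dip δ = arctan(0.95620) = 43.72°.
True thickness = vertical thickness × cos δ = 59.1 × cos 43.72° = 42.72 m.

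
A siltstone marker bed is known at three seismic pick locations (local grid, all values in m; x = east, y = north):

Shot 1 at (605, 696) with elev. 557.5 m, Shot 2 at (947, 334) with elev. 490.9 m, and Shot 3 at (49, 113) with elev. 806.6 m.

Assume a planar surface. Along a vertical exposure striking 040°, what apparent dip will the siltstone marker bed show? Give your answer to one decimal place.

Let the plane be z = a·x + b·y + c.
Shot 2−Shot 1: 342a − 362b = −66.6;  Shot 3−Shot 1: −556a − 583b = 249.1.
Solving gives a = −0.32198, b = −0.12021.
Unit vector along 040° is (sin 40°, cos 40°) = (0.6428, 0.7660).
Slope in that direction = a·(0.6428) + b·(0.7660) = −0.29905.
Apparent dip = arctan|0.29905| = 16.6° (true dip is 19.0°, so apparent ≤ true as expected).

16.6°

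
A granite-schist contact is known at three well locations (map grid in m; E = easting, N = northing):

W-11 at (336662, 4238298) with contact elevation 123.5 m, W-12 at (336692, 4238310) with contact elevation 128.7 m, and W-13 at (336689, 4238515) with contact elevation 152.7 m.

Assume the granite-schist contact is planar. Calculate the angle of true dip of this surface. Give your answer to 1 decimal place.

Two edge vectors: W-11→W-12 = (30, 12, 5.2), W-11→W-13 = (27, 217, 29.2).
Normal n = (W-11→W-12) × (W-11→W-13) = (-778, -735.6, 6186).
So ∂z/∂E = −n_x/n_z = 0.12577 and ∂z/∂N = −n_y/n_z = 0.11891.
Gradient magnitude |∇z| = √(a² + b²) = √(0.01582 + 0.01414) = 0.17308.
True dip = arctan(0.17308) = 9.8°, dipping toward SW (azimuth ≈ 227°).

9.8°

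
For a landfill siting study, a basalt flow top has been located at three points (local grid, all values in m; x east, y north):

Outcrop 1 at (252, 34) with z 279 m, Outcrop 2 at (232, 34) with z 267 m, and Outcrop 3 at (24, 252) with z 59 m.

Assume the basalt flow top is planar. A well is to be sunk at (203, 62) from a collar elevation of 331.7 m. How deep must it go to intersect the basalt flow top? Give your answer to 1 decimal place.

Two edge vectors: Outcrop 1→Outcrop 2 = (-20, 0, -12), Outcrop 1→Outcrop 3 = (-228, 218, -220).
Normal n = (Outcrop 1→Outcrop 2) × (Outcrop 1→Outcrop 3) = (2616, -1664, -4360).
So ∂z/∂x = −n_x/n_z = 0.60000 and ∂z/∂y = −n_y/n_z = −0.38165.
Intercept c from Outcrop 1: 279 − 151.20 + 12.98 = 140.78.
At (203, 62): z_contact = 121.80 − 23.66 + 140.78 = 238.91 m.
Depth below ground = 331.7 − 238.91 = 92.8 m.

92.8 m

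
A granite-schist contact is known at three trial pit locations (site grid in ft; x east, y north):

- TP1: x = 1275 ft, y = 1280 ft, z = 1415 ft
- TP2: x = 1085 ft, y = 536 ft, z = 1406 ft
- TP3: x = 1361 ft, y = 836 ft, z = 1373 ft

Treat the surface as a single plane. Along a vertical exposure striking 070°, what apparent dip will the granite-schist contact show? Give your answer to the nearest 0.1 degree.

Two edge vectors: TP1→TP2 = (-190, -744, -9), TP1→TP3 = (86, -444, -42).
Normal n = (TP1→TP2) × (TP1→TP3) = (27252, -8754, 148344).
So ∂z/∂x = −n_x/n_z = −0.18371 and ∂z/∂y = −n_y/n_z = 0.05901.
Unit vector along 070° is (sin 70°, cos 70°) = (0.9397, 0.3420).
Slope in that direction = a·(0.9397) + b·(0.3420) = −0.15245.
Apparent dip = arctan|0.15245| = 8.7° (true dip is 10.9°, so apparent ≤ true as expected).

8.7°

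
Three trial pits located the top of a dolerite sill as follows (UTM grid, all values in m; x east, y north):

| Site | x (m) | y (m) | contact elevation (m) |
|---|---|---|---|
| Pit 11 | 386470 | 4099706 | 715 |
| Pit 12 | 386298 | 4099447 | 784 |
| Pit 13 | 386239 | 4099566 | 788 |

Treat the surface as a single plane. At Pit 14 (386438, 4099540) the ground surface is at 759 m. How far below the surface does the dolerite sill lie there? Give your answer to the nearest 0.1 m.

20.0 m

Two edge vectors: Pit 11→Pit 12 = (-172, -259, 69), Pit 11→Pit 13 = (-231, -140, 73).
Normal n = (Pit 11→Pit 12) × (Pit 11→Pit 13) = (-9247, -3383, -35749).
So ∂z/∂x = −n_x/n_z = −0.258664578 and ∂z/∂y = −n_y/n_z = −0.094632018.
Intercept c from Pit 11: 715 + 99966.10 + 387963.45 = 488644.55.
At (386438, 4099540): z_contact = −99957.82 − 387947.74 + 488644.55 = 738.99 m.
Depth below ground = 759 − 738.99 = 20.0 m.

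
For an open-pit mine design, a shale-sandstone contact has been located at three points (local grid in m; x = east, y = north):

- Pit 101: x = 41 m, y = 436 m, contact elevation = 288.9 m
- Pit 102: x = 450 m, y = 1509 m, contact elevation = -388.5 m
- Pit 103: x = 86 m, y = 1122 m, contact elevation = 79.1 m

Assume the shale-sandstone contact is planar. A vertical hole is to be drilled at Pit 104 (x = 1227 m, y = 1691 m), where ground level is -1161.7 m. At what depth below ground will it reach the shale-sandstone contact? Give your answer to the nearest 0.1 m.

Two edge vectors: Pit 101→Pit 102 = (409, 1073, -677.4), Pit 101→Pit 103 = (45, 686, -209.8).
Normal n = (Pit 101→Pit 102) × (Pit 101→Pit 103) = (239581, 55325.2, 232289).
So ∂z/∂x = −n_x/n_z = −1.031392 and ∂z/∂y = −n_y/n_z = −0.238174.
Intercept c from Pit 101: 288.9 + 42.29 + 103.84 = 435.03.
At (1227, 1691): z_contact = −1265.52 − 402.75 + 435.03 = -1233.24 m.
Depth below ground = -1161.7 − (-1233.24) = 71.5 m.

71.5 m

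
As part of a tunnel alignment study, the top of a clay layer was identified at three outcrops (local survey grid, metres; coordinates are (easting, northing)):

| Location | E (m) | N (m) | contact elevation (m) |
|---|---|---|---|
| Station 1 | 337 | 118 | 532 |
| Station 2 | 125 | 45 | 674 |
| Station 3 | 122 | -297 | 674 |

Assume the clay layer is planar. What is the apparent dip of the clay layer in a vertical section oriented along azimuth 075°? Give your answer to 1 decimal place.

Let the plane be z = a·E + b·N + c.
Station 2−Station 1: −212a − 73b = 142;  Station 3−Station 1: −215a − 415b = 142.
Solving gives a = −0.67184, b = 0.00589.
Unit vector along 075° is (sin 75°, cos 75°) = (0.9659, 0.2588).
Slope in that direction = a·(0.9659) + b·(0.2588) = −0.64742.
Apparent dip = arctan|0.64742| = 32.9° (true dip is 33.9°, so apparent ≤ true as expected).

32.9°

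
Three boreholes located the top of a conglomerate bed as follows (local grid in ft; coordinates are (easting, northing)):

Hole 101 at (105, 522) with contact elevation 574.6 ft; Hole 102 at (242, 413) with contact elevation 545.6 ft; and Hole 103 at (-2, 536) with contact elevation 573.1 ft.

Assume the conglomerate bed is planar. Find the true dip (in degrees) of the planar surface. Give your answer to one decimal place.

19.0°

Let the plane be z = a·E + b·N + c.
Hole 102−Hole 101: 137a − 109b = −29;  Hole 103−Hole 101: −107a + 14b = −1.5.
Solving gives a = 0.05844, b = 0.33951.
Gradient magnitude |∇z| = √(a² + b²) = √(0.00342 + 0.11527) = 0.34450.
True dip = arctan(0.34450) = 19.0°, dipping toward S (azimuth ≈ 190°).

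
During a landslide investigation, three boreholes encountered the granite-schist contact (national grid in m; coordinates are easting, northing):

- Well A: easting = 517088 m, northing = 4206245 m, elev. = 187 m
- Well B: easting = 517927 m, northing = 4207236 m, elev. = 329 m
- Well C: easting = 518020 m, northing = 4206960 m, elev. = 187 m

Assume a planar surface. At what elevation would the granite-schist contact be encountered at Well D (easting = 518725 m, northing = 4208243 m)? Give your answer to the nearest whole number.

Let the plane be z = a·easting + b·northing + c.
Well B−Well A: 839a + 991b = 142;  Well C−Well A: 932a + 715b = 0.
Solving gives a = −0.31362846, b = 0.40881360.
Then c = 187 − a·517088 − b·4206245 = −1557209.64.
At (518725, 4208243): z = −162686.9 + 1720387.0 − 1557209.64 = 490.4 m.

490 m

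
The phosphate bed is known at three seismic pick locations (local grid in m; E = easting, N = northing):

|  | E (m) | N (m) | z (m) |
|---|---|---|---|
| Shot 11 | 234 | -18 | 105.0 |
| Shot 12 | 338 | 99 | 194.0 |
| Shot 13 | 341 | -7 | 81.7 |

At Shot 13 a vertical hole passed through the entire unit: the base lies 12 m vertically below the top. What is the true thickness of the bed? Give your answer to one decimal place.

Two edge vectors: Shot 11→Shot 12 = (104, 117, 89), Shot 11→Shot 13 = (107, 11, -23.3).
Normal n = (Shot 11→Shot 12) × (Shot 11→Shot 13) = (-3705.1, 11946.2, -11375).
So ∂z/∂E = −n_x/n_z = −0.32572 and ∂z/∂N = −n_y/n_z = 1.05022.
|∇z| = √(a²+b²) = 1.09957, so dip δ = arctan(1.09957) = 47.72°.
True thickness = vertical thickness × cos δ = 12 × cos 47.72° = 8.1 m.

8.1 m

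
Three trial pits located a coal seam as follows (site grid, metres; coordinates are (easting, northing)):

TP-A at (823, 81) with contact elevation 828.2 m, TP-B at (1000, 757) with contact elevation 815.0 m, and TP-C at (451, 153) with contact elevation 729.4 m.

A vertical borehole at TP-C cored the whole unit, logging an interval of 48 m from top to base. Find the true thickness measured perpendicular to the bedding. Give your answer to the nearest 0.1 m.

Two edge vectors: TP-A→TP-B = (177, 676, -13.2), TP-A→TP-C = (-372, 72, -98.8).
Normal n = (TP-A→TP-B) × (TP-A→TP-C) = (-65838.4, 22398, 264216).
So ∂z/∂E = −n_x/n_z = 0.24918 and ∂z/∂N = −n_y/n_z = −0.08477.
|∇z| = √(a²+b²) = 0.26321, so dip δ = arctan(0.26321) = 14.75°.
True thickness = vertical thickness × cos δ = 48 × cos 14.75° = 46.4 m.

46.4 m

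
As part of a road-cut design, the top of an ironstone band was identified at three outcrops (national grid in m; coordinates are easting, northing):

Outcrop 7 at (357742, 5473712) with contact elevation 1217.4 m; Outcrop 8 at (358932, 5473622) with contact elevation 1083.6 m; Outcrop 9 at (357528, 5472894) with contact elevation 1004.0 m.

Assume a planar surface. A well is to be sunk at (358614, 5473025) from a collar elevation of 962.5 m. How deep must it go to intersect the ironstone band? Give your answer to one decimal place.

Two edge vectors: Outcrop 7→Outcrop 8 = (1190, -90, -133.8), Outcrop 7→Outcrop 9 = (-214, -818, -213.4).
Normal n = (Outcrop 7→Outcrop 8) × (Outcrop 7→Outcrop 9) = (-90242.4, 282579.2, -992680).
So ∂z/∂easting = −n_x/n_z = −0.090907845 and ∂z/∂northing = −n_y/n_z = 0.284662933.
Intercept c from Outcrop 7: 1217.4 + 32521.55 − 1558162.91 = −1524423.96.
At (358614, 5473025): z_contact = −32600.83 + 1557967.35 − 1524423.96 = 942.56 m.
Depth below ground = 962.5 − 942.56 = 19.9 m.

19.9 m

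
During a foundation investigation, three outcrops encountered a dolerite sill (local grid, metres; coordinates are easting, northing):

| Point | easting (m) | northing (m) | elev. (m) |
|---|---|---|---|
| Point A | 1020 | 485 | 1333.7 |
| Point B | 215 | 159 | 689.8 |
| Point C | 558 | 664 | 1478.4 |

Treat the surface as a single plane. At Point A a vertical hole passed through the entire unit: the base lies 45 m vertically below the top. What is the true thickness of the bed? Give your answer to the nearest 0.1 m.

Two edge vectors: Point A→Point B = (-805, -326, -643.9), Point A→Point C = (-462, 179, 144.7).
Normal n = (Point A→Point B) × (Point A→Point C) = (68085.9, 413965.3, -294707).
So ∂z/∂easting = −n_x/n_z = 0.23103 and ∂z/∂northing = −n_y/n_z = 1.40467.
|∇z| = √(a²+b²) = 1.42354, so dip δ = arctan(1.42354) = 54.91°.
True thickness = vertical thickness × cos δ = 45 × cos 54.91° = 25.9 m.

25.9 m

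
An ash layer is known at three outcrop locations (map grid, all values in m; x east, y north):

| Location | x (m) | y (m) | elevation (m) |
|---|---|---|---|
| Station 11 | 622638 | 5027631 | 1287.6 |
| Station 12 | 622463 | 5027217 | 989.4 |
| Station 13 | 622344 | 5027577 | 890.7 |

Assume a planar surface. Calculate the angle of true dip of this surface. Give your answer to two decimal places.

53.06°

Let the plane be z = a·x + b·y + c.
Station 12−Station 11: −175a − 414b = −298.2;  Station 13−Station 11: −294a − 54b = −396.9.
Solving gives a = 1.32020, b = 0.16223.
Gradient magnitude |∇z| = √(a² + b²) = √(1.74293 + 0.02632) = 1.33013.
True dip = arctan(1.33013) = 53.06°, dipping toward W (azimuth ≈ 263°).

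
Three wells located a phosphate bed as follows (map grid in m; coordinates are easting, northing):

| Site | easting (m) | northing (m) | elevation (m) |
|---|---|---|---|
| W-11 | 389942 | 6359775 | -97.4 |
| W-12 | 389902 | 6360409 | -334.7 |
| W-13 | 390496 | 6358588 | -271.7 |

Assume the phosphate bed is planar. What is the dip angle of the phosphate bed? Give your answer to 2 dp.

Two edge vectors: W-11→W-12 = (-40, 634, -237.3), W-11→W-13 = (554, -1187, -174.3).
Normal n = (W-11→W-12) × (W-11→W-13) = (-392181.3, -138436.2, -303756).
So ∂z/∂easting = −n_x/n_z = −1.29111 and ∂z/∂northing = −n_y/n_z = −0.45575.
Gradient magnitude |∇z| = √(a² + b²) = √(1.66696 + 0.20771) = 1.36918.
True dip = arctan(1.36918) = 53.86°, dipping toward ENE (azimuth ≈ 071°).

53.86°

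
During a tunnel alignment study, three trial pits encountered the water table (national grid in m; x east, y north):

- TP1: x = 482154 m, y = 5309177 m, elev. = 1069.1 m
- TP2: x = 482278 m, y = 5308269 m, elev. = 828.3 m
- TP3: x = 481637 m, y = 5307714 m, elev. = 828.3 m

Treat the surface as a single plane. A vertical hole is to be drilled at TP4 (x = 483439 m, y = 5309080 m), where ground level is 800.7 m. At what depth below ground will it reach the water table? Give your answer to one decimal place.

Let the plane be z = a·x + b·y + c.
TP2−TP1: 124a − 908b = −240.8;  TP3−TP1: −517a − 1463b = −240.8.
Solving gives a = −0.205338266, b = 0.237156448.
Then c = 1069.1 − a·482154 − b·5309177 = −1159031.79.
At (483439, 5309080): z_contact = −99268.53 + 1259082.56 − 1159031.79 = 782.24 m.
Depth below ground = 800.7 − 782.24 = 18.5 m.

18.5 m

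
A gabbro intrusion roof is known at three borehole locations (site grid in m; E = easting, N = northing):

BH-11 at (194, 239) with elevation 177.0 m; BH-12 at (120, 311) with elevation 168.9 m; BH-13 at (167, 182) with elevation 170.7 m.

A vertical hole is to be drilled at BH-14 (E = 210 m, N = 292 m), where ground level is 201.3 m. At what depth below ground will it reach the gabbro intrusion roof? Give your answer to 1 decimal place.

19.8 m

Let the plane be z = a·E + b·N + c.
BH-12−BH-11: −74a + 72b = −8.1;  BH-13−BH-11: −27a − 57b = −6.3.
Solving gives a = 0.14854, b = 0.04017.
Then c = 177 − a·194 − b·239 = 138.58.
At (210, 292): z_contact = 31.19 + 11.73 + 138.58 = 181.51 m.
Depth below ground = 201.3 − 181.51 = 19.8 m.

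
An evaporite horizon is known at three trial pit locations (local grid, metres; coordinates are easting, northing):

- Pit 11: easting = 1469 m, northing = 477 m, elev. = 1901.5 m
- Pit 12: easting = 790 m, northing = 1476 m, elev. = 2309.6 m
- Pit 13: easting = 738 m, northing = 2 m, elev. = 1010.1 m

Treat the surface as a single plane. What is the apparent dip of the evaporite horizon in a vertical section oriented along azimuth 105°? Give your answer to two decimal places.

22.64°

Let the plane be z = a·easting + b·northing + c.
Pit 12−Pit 11: −679a + 999b = 408.1;  Pit 13−Pit 11: −731a − 475b = −891.4.
Solving gives a = 0.66173, b = 0.85827.
Unit vector along 105° is (sin 105°, cos 105°) = (0.9659, -0.2588).
Slope in that direction = a·(0.9659) + b·(-0.2588) = 0.41704.
Apparent dip = arctan|0.41704| = 22.64° (true dip is 47.3°, so apparent ≤ true as expected).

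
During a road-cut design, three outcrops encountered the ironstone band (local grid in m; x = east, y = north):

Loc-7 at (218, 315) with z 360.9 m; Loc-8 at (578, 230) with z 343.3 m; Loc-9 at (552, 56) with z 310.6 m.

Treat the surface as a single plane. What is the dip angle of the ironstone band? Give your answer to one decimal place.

Two edge vectors: Loc-7→Loc-8 = (360, -85, -17.6), Loc-7→Loc-9 = (334, -259, -50.3).
Normal n = (Loc-7→Loc-8) × (Loc-7→Loc-9) = (-282.9, 12229.6, -64850).
So ∂z/∂x = −n_x/n_z = −0.00436 and ∂z/∂y = −n_y/n_z = 0.18858.
Gradient magnitude |∇z| = √(a² + b²) = √(0.00002 + 0.03556) = 0.18863.
True dip = arctan(0.18863) = 10.7°, dipping toward S (azimuth ≈ 179°).

10.7°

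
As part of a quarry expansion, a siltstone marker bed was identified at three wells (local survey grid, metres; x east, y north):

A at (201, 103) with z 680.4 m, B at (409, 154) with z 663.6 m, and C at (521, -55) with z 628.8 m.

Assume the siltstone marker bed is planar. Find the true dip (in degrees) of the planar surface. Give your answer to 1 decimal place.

8.7°

Let the plane be z = a·x + b·y + c.
B−A: 208a + 51b = −16.8;  C−A: 320a − 158b = −51.6.
Solving gives a = −0.10747, b = 0.10891.
Gradient magnitude |∇z| = √(a² + b²) = √(0.01155 + 0.01186) = 0.15301.
True dip = arctan(0.15301) = 8.7°, dipping toward SE (azimuth ≈ 135°).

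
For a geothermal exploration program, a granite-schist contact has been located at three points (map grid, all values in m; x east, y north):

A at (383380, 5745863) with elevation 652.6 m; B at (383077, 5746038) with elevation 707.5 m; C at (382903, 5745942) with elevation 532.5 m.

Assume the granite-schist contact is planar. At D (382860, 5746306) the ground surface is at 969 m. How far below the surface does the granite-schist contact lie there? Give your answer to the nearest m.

Let the plane be z = a·x + b·y + c.
B−A: −303a + 175b = 54.9;  C−A: −477a + 79b = −120.1.
Solving gives a = 0.42585576, b = 1.05105311.
Then c = 652.6 − a·383380 − b·5745863 = −6201819.15.
At (382860, 5746306): z_contact = 163043.1 + 6039672.8 − 6201819.15 = 896.8 m.
Depth below ground = 969 − 896.8 = 72 m.

72 m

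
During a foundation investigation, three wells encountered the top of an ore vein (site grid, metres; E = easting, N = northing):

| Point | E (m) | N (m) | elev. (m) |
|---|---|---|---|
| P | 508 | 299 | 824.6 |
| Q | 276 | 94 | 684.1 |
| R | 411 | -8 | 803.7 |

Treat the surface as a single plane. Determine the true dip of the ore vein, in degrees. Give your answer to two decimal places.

Two edge vectors: P→Q = (-232, -205, -140.5), P→R = (-97, -307, -20.9).
Normal n = (P→Q) × (P→R) = (-38849, 8779.7, 51339).
So ∂z/∂E = −n_x/n_z = 0.75672 and ∂z/∂N = −n_y/n_z = −0.17101.
Gradient magnitude |∇z| = √(a² + b²) = √(0.57262 + 0.02925) = 0.77580.
True dip = arctan(0.77580) = 37.80°, dipping toward WNW (azimuth ≈ 283°).

37.80°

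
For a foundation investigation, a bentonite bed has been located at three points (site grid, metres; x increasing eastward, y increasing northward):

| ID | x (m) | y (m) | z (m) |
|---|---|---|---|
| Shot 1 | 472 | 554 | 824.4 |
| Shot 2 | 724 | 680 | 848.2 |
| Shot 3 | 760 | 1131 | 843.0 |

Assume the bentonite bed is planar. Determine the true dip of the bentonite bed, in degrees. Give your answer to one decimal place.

6.1°

Let the plane be z = a·x + b·y + c.
Shot 2−Shot 1: 252a + 126b = 23.8;  Shot 3−Shot 1: 288a + 577b = 18.6.
Solving gives a = 0.10438, b = −0.01986.
Gradient magnitude |∇z| = √(a² + b²) = √(0.01089 + 0.00039) = 0.10625.
True dip = arctan(0.10625) = 6.1°, dipping toward W (azimuth ≈ 281°).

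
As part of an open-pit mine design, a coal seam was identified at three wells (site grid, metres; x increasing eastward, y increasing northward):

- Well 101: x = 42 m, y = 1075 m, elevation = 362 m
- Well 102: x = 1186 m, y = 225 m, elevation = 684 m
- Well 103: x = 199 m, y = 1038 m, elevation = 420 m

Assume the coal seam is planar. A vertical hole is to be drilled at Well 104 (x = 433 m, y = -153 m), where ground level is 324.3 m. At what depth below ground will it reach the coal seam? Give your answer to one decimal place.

14.8 m

Let the plane be z = a·x + b·y + c.
Well 102−Well 101: 1144a − 850b = 322;  Well 103−Well 101: 157a − 37b = 58.
Solving gives a = 0.410285, b = 0.173372.
Then c = 362 − a·42 − b·1075 = 158.39.
At (433, -153): z_contact = 177.65 − 26.53 + 158.39 = 309.52 m.
Depth below ground = 324.3 − 309.52 = 14.8 m.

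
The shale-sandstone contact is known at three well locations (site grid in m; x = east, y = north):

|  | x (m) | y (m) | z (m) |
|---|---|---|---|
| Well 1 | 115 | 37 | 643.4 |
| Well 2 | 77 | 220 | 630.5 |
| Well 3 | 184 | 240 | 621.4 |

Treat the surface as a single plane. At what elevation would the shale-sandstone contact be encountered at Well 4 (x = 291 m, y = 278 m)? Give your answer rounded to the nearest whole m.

Two edge vectors: Well 1→Well 2 = (-38, 183, -12.9), Well 1→Well 3 = (69, 203, -22).
Normal n = (Well 1→Well 2) × (Well 1→Well 3) = (-1407.3, -1726.1, -20341).
So ∂z/∂x = −n_x/n_z = −0.06919 and ∂z/∂y = −n_y/n_z = −0.08486.
Intercept c from Well 1: 643.4 + 7.96 + 3.14 = 654.50.
At (291, 278): z = −20.1 − 23.6 + 654.50 = 610.8 m.

611 m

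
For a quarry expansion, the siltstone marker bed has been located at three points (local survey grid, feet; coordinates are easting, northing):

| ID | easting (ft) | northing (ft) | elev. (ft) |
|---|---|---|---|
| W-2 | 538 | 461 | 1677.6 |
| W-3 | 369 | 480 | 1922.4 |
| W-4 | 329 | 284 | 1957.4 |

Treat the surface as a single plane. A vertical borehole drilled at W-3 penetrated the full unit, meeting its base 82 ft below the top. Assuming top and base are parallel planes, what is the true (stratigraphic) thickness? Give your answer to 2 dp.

46.77 ft

Let the plane be z = a·easting + b·northing + c.
W-3−W-2: −169a + 19b = 244.8;  W-4−W-2: −209a − 177b = 279.8.
Solving gives a = −1.43566, b = 0.11442.
|∇z| = √(a²+b²) = 1.44021, so dip δ = arctan(1.44021) = 55.23°.
True thickness = vertical thickness × cos δ = 82 × cos 55.23° = 46.77 ft.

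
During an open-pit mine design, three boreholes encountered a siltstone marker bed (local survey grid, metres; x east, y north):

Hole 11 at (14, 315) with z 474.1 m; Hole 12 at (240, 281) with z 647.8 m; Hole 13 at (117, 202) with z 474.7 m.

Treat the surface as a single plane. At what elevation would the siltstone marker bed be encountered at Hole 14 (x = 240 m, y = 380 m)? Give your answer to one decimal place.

Let the plane be z = a·x + b·y + c.
Hole 12−Hole 11: 226a − 34b = 173.7;  Hole 13−Hole 11: 103a − 113b = 0.6.
Solving gives a = 0.88980, b = 0.80575.
Then c = 474.1 − a·14 − b·315 = 207.83.
At (240, 380): z = 213.6 + 306.2 + 207.83 = 727.6 m.

727.6 m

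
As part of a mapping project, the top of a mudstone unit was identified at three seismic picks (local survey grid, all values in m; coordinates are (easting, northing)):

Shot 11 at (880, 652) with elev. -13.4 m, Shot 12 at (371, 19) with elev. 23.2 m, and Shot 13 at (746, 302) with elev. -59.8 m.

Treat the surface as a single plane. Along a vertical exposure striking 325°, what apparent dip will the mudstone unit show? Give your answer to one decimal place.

27.0°

Let the plane be z = a·E + b·N + c.
Shot 12−Shot 11: −509a − 633b = 36.6;  Shot 13−Shot 11: −134a − 350b = −46.4.
Solving gives a = −0.45197, b = 0.30561.
Unit vector along 325° is (sin 325°, cos 325°) = (-0.5736, 0.8192).
Slope in that direction = a·(-0.5736) + b·(0.8192) = 0.50958.
Apparent dip = arctan|0.50958| = 27.0° (true dip is 28.6°, so apparent ≤ true as expected).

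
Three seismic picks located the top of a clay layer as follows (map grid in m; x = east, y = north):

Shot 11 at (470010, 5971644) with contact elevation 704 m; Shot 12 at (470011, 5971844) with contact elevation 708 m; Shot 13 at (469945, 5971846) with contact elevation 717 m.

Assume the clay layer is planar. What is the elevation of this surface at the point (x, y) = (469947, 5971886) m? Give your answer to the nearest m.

718 m

Let the plane be z = a·x + b·y + c.
Shot 12−Shot 11: 1a + 200b = 4;  Shot 13−Shot 11: −65a + 202b = 13.
Solving gives a = −0.13573701, b = 0.02067869.
Then c = 704 − a·470010 − b·5971644 = −58983.99.
At (469947, 5971886): z = −63789.2 + 123490.7 − 58983.99 = 717.6 m.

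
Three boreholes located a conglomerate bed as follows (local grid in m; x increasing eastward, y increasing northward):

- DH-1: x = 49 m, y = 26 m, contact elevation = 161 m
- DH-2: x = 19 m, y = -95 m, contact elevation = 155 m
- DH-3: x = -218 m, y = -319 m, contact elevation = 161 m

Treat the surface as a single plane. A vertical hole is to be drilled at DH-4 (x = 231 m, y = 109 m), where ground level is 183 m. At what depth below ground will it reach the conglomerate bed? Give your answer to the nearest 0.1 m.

Let the plane be z = a·x + b·y + c.
DH-2−DH-1: −30a − 121b = −6;  DH-3−DH-1: −267a − 345b = 0.
Solving gives a = −0.09428, b = 0.07296.
Then c = 161 − a·49 − b·26 = 163.72.
At (231, 109): z_contact = −21.78 + 7.95 + 163.72 = 149.90 m.
Depth below ground = 183 − 149.90 = 33.1 m.

33.1 m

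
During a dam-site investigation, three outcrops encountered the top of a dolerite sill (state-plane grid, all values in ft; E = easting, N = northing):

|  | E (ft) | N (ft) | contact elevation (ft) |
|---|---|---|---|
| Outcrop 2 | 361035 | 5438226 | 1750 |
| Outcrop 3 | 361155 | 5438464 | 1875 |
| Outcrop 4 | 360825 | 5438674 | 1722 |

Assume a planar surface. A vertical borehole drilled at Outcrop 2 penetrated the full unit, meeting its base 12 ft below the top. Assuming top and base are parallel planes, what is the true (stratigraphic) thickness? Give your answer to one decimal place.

Two edge vectors: Outcrop 2→Outcrop 3 = (120, 238, 125), Outcrop 2→Outcrop 4 = (-210, 448, -28).
Normal n = (Outcrop 2→Outcrop 3) × (Outcrop 2→Outcrop 4) = (-62664, -22890, 103740).
So ∂z/∂E = −n_x/n_z = 0.60405 and ∂z/∂N = −n_y/n_z = 0.22065.
|∇z| = √(a²+b²) = 0.64309, so dip δ = arctan(0.64309) = 32.74°.
True thickness = vertical thickness × cos δ = 12 × cos 32.74° = 10.1 ft.

10.1 ft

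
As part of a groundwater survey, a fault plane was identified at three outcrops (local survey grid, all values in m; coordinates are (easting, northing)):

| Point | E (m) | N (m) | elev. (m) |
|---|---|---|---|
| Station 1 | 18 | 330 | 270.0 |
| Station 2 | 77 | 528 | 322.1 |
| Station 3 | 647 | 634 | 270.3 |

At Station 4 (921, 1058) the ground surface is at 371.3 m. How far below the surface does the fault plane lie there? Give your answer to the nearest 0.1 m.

Two edge vectors: Station 1→Station 2 = (59, 198, 52.1), Station 1→Station 3 = (629, 304, 0.3).
Normal n = (Station 1→Station 2) × (Station 1→Station 3) = (-15779, 32753.2, -106606).
So ∂z/∂E = −n_x/n_z = −0.148012 and ∂z/∂N = −n_y/n_z = 0.307236.
Intercept c from Station 1: 270 + 2.66 − 101.39 = 171.28.
At (921, 1058): z_contact = −136.32 + 325.06 + 171.28 = 360.01 m.
Depth below ground = 371.3 − 360.01 = 11.3 m.

11.3 m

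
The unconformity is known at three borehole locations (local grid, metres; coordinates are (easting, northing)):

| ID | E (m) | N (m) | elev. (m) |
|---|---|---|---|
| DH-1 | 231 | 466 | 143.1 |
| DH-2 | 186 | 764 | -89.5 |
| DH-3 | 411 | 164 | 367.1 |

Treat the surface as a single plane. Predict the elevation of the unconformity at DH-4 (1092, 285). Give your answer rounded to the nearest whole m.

212 m

Two edge vectors: DH-1→DH-2 = (-45, 298, -232.6), DH-1→DH-3 = (180, -302, 224).
Normal n = (DH-1→DH-2) × (DH-1→DH-3) = (-3493.2, -31788, -40050).
So ∂z/∂E = −n_x/n_z = −0.08722 and ∂z/∂N = −n_y/n_z = −0.79371.
Intercept c from DH-1: 143.1 + 20.15 + 369.87 = 533.12.
At (1092, 285): z = −95.2 − 226.2 + 533.12 = 211.7 m.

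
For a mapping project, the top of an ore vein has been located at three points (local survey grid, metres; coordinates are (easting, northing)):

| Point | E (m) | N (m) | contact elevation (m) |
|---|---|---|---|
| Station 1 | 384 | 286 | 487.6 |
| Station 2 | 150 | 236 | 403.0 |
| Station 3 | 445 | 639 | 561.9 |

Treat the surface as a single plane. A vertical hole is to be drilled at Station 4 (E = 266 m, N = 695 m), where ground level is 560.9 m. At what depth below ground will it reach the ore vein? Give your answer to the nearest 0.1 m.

Let the plane be z = a·E + b·N + c.
Station 2−Station 1: −234a − 50b = −84.6;  Station 3−Station 1: 61a + 353b = 74.3.
Solving gives a = 0.32870, b = 0.15368.
Then c = 487.6 − a·384 − b·286 = 317.43.
At (266, 695): z_contact = 87.43 + 106.81 + 317.43 = 511.67 m.
Depth below ground = 560.9 − 511.67 = 49.2 m.

49.2 m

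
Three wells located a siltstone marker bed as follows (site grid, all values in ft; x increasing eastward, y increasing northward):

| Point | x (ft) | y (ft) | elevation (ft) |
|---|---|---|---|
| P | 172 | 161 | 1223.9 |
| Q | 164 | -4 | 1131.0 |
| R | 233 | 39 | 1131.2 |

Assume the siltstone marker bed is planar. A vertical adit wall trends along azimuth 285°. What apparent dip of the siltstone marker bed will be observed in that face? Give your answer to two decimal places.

26.42°

Let the plane be z = a·x + b·y + c.
Q−P: −8a − 165b = −92.9;  R−P: 61a − 122b = −92.7.
Solving gives a = −0.35882, b = 0.58043.
Unit vector along 285° is (sin 285°, cos 285°) = (-0.9659, 0.2588).
Slope in that direction = a·(-0.9659) + b·(0.2588) = 0.49682.
Apparent dip = arctan|0.49682| = 26.42° (true dip is 34.3°, so apparent ≤ true as expected).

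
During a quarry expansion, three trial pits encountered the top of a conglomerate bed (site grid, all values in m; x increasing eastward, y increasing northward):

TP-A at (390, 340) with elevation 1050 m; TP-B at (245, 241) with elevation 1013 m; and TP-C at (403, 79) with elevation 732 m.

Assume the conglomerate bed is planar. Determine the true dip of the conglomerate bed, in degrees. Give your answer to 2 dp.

52.74°

Let the plane be z = a·x + b·y + c.
TP-B−TP-A: −145a − 99b = −37;  TP-C−TP-A: 13a − 261b = −318.
Solving gives a = −0.55773, b = 1.19061.
Gradient magnitude |∇z| = √(a² + b²) = √(0.31106 + 1.41756) = 1.31477.
True dip = arctan(1.31477) = 52.74°, dipping toward SSE (azimuth ≈ 155°).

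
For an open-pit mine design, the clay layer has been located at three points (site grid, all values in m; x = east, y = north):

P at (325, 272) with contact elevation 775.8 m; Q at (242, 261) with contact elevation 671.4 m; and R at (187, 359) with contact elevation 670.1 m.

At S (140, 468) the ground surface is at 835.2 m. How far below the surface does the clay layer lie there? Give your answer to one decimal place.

Let the plane be z = a·x + b·y + c.
Q−P: −83a − 11b = −104.4;  R−P: −138a + 87b = −105.7.
Solving gives a = 1.17239, b = 0.64471.
Then c = 775.8 − a·325 − b·272 = 219.41.
At (140, 468): z_contact = 164.13 + 301.72 + 219.41 = 685.27 m.
Depth below ground = 835.2 − 685.27 = 149.9 m.

149.9 m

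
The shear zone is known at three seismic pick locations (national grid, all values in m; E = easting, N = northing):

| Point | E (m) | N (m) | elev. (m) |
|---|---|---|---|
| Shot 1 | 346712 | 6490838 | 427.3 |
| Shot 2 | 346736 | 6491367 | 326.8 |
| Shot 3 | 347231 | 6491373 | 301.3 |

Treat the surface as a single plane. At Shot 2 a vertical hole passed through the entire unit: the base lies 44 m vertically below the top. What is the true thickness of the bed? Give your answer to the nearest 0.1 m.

Let the plane be z = a·E + b·N + c.
Shot 2−Shot 1: 24a + 529b = −100.5;  Shot 3−Shot 1: 519a + 535b = −126.
Solving gives a = −0.04924, b = −0.18775.
|∇z| = √(a²+b²) = 0.19410, so dip δ = arctan(0.19410) = 10.98°.
True thickness = vertical thickness × cos δ = 44 × cos 10.98° = 43.2 m.

43.2 m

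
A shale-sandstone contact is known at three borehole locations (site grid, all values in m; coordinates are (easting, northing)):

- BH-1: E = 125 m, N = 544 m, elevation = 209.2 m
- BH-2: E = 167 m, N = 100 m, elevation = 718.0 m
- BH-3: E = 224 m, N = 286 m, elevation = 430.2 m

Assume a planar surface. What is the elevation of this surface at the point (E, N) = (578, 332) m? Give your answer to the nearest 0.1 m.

Let the plane be z = a·E + b·N + c.
BH-2−BH-1: 42a − 444b = 508.8;  BH-3−BH-1: 99a − 258b = 221.
Solving gives a = −1.00080, b = −1.24062.
Then c = 209.2 − a·125 − b·544 = 1009.19.
At (578, 332): z = −578.5 − 411.9 + 1009.19 = 18.8 m.

18.8 m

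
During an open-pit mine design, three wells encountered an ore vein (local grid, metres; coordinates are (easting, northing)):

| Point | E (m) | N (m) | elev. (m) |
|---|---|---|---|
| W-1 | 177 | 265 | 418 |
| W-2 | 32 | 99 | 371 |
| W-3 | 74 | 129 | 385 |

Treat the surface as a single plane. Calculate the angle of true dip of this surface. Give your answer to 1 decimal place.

Two edge vectors: W-1→W-2 = (-145, -166, -47), W-1→W-3 = (-103, -136, -33).
Normal n = (W-1→W-2) × (W-1→W-3) = (-914, 56, 2622).
So ∂z/∂E = −n_x/n_z = 0.34859 and ∂z/∂N = −n_y/n_z = −0.02136.
Gradient magnitude |∇z| = √(a² + b²) = √(0.12151 + 0.00046) = 0.34924.
True dip = arctan(0.34924) = 19.3°, dipping toward W (azimuth ≈ 274°).

19.3°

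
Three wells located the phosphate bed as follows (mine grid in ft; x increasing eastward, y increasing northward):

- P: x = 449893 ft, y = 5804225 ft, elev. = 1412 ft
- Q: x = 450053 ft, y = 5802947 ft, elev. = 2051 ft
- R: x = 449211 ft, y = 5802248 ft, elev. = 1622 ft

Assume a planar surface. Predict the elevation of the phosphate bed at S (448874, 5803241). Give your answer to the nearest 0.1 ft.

947.4 ft

Let the plane be z = a·x + b·y + c.
Q−P: 160a − 1278b = 639;  R−P: −682a − 1977b = 210.
Solving gives a = 0.837536492, b = −0.395144101.
Then c = 1412 − a·449893 − b·5804225 = 1918115.46.
At (448874, 5803241): z = 375948.4 − 2293116.4 + 1918115.46 = 947.4 ft.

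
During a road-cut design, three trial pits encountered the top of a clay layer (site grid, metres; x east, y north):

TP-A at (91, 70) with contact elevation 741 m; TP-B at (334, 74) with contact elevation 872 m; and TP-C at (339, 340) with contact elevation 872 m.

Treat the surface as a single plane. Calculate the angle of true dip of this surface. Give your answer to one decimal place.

28.3°

Let the plane be z = a·x + b·y + c.
TP-B−TP-A: 243a + 4b = 131;  TP-C−TP-A: 248a + 270b = 131.
Solving gives a = 0.53926, b = −0.01014.
Gradient magnitude |∇z| = √(a² + b²) = √(0.29080 + 0.00010) = 0.53936.
True dip = arctan(0.53936) = 28.3°, dipping toward W (azimuth ≈ 271°).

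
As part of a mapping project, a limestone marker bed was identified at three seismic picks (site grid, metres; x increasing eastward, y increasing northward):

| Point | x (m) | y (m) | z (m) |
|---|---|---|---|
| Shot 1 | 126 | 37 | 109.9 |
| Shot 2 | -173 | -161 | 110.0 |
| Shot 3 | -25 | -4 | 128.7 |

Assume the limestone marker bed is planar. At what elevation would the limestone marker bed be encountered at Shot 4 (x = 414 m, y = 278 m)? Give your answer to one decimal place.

125.8 m

Let the plane be z = a·x + b·y + c.
Shot 2−Shot 1: −299a − 198b = 0.1;  Shot 3−Shot 1: −151a − 41b = 18.8.
Solving gives a = −0.21080, b = 0.31782.
Then c = 109.9 − a·126 − b·37 = 124.70.
At (414, 278): z = −87.3 + 88.4 + 124.70 = 125.8 m.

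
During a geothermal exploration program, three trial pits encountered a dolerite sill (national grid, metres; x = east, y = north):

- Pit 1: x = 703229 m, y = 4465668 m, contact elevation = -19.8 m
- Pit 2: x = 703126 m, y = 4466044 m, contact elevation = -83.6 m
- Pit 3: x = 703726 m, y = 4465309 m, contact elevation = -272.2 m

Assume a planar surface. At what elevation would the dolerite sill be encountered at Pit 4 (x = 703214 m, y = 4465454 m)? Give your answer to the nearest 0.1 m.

Two edge vectors: Pit 1→Pit 2 = (-103, 376, -63.8), Pit 1→Pit 3 = (497, -359, -252.4).
Normal n = (Pit 1→Pit 2) × (Pit 1→Pit 3) = (-117806.6, -57705.8, -149895).
So ∂z/∂x = −n_x/n_z = −0.785927483 and ∂z/∂y = −n_y/n_z = −0.384974816.
Intercept c from Pit 1: -19.8 + 552687.00 + 1719169.72 = 2271836.91.
At (703214, 4465454): z = −552675.2 − 1719087.3 + 2271836.91 = 74.4 m.

74.4 m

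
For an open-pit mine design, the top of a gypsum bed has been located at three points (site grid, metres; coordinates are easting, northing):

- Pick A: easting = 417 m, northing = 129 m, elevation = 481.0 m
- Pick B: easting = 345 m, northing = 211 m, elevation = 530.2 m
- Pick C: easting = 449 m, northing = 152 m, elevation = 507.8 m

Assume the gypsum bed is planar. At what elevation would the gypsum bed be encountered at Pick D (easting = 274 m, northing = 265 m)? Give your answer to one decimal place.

556.7 m

Two edge vectors: Pick A→Pick B = (-72, 82, 49.2), Pick A→Pick C = (32, 23, 26.8).
Normal n = (Pick A→Pick B) × (Pick A→Pick C) = (1066, 3504, -4280).
So ∂z/∂easting = −n_x/n_z = 0.24907 and ∂z/∂northing = −n_y/n_z = 0.81869.
Intercept c from Pick A: 481 − 103.86 − 105.61 = 271.53.
At (274, 265): z = 68.2 + 217.0 + 271.53 = 556.7 m.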